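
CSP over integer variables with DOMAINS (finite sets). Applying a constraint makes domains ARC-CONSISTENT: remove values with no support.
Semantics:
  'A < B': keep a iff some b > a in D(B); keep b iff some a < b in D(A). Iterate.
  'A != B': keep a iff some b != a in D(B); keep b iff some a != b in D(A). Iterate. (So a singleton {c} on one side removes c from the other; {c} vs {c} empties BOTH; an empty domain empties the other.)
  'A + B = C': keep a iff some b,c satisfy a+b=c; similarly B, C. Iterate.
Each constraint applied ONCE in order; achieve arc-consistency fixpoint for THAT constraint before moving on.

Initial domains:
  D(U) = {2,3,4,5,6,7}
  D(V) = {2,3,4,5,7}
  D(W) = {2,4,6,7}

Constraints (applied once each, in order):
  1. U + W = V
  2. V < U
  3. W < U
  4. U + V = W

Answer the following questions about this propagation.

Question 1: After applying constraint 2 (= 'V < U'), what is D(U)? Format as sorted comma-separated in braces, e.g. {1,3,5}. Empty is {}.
Constraint 1 (U + W = V) on D(U)={2,3,4,5,6,7} D(W)={2,4,6,7} D(V)={2,3,4,5,7}: U {2,3,4,5,6,7}->{2,3,5}; W {2,4,6,7}->{2,4}; V {2,3,4,5,7}->{4,5,7}
Constraint 2 (V < U) on D(V)={4,5,7} D(U)={2,3,5}: V {4,5,7}->{4}; U {2,3,5}->{5}
So after constraint 2: D(U) = {5}

Answer: {5}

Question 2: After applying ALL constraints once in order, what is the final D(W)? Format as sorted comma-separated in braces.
Constraint 1 (U + W = V) on D(U)={2,3,4,5,6,7} D(W)={2,4,6,7} D(V)={2,3,4,5,7}: U {2,3,4,5,6,7}->{2,3,5}; W {2,4,6,7}->{2,4}; V {2,3,4,5,7}->{4,5,7}
Constraint 2 (V < U) on D(V)={4,5,7} D(U)={2,3,5}: V {4,5,7}->{4}; U {2,3,5}->{5}
Constraint 3 (W < U) on D(W)={2,4} D(U)={5}: no change
Constraint 4 (U + V = W) on D(U)={5} D(V)={4} D(W)={2,4}: U {5}->{}; V {4}->{}; W {2,4}->{}
So after all 4 constraints: D(W) = {}

Answer: {}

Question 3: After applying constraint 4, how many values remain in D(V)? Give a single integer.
Answer: 0

Derivation:
Constraint 1 (U + W = V) on D(U)={2,3,4,5,6,7} D(W)={2,4,6,7} D(V)={2,3,4,5,7}: U {2,3,4,5,6,7}->{2,3,5}; W {2,4,6,7}->{2,4}; V {2,3,4,5,7}->{4,5,7}
Constraint 2 (V < U) on D(V)={4,5,7} D(U)={2,3,5}: V {4,5,7}->{4}; U {2,3,5}->{5}
Constraint 3 (W < U) on D(W)={2,4} D(U)={5}: no change
Constraint 4 (U + V = W) on D(U)={5} D(V)={4} D(W)={2,4}: U {5}->{}; V {4}->{}; W {2,4}->{}
So after constraint 4: D(V)={}, size = 0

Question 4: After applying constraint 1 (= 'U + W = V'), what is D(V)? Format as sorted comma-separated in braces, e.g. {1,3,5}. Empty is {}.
Answer: {4,5,7}

Derivation:
Constraint 1 (U + W = V) on D(U)={2,3,4,5,6,7} D(W)={2,4,6,7} D(V)={2,3,4,5,7}: U {2,3,4,5,6,7}->{2,3,5}; W {2,4,6,7}->{2,4}; V {2,3,4,5,7}->{4,5,7}
So after constraint 1: D(V) = {4,5,7}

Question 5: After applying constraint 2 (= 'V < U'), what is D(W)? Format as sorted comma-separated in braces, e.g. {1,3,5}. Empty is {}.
Answer: {2,4}

Derivation:
Constraint 1 (U + W = V) on D(U)={2,3,4,5,6,7} D(W)={2,4,6,7} D(V)={2,3,4,5,7}: U {2,3,4,5,6,7}->{2,3,5}; W {2,4,6,7}->{2,4}; V {2,3,4,5,7}->{4,5,7}
Constraint 2 (V < U) on D(V)={4,5,7} D(U)={2,3,5}: V {4,5,7}->{4}; U {2,3,5}->{5}
So after constraint 2: D(W) = {2,4}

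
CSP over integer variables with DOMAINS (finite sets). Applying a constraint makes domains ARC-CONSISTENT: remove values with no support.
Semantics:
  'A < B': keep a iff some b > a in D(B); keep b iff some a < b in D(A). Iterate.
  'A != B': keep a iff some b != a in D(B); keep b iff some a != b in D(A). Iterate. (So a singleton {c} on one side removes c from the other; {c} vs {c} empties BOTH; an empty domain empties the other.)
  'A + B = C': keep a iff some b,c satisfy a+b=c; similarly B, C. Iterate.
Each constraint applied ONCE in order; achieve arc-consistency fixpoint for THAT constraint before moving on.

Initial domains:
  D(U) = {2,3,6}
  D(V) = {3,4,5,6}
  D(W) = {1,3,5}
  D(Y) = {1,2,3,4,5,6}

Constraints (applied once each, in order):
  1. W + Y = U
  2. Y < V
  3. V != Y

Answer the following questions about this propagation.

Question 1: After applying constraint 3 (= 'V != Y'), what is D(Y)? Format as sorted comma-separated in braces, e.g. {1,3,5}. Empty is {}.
Constraint 1 (W + Y = U) on D(W)={1,3,5} D(Y)={1,2,3,4,5,6} D(U)={2,3,6}: Y {1,2,3,4,5,6}->{1,2,3,5}
Constraint 2 (Y < V) on D(Y)={1,2,3,5} D(V)={3,4,5,6}: no change
Constraint 3 (V != Y) on D(V)={3,4,5,6} D(Y)={1,2,3,5}: no change
So after constraint 3: D(Y) = {1,2,3,5}

Answer: {1,2,3,5}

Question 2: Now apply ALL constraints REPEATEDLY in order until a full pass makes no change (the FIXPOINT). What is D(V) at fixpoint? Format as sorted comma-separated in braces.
Answer: {3,4,5,6}

Derivation:
pass 0 (initial): D(V)={3,4,5,6}
pass 1: Y {1,2,3,4,5,6}->{1,2,3,5}
pass 2: no change
Fixpoint after 2 passes: D(V) = {3,4,5,6}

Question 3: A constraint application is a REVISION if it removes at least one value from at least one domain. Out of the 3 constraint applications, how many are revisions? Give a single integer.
Constraint 1 (W + Y = U) on D(W)={1,3,5} D(Y)={1,2,3,4,5,6} D(U)={2,3,6}: Y {1,2,3,4,5,6}->{1,2,3,5} => REVISION
Constraint 2 (Y < V) on D(Y)={1,2,3,5} D(V)={3,4,5,6}: no change => not a revision
Constraint 3 (V != Y) on D(V)={3,4,5,6} D(Y)={1,2,3,5}: no change => not a revision
Total revisions = 1

Answer: 1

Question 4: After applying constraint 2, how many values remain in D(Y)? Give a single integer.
Answer: 4

Derivation:
Constraint 1 (W + Y = U) on D(W)={1,3,5} D(Y)={1,2,3,4,5,6} D(U)={2,3,6}: Y {1,2,3,4,5,6}->{1,2,3,5}
Constraint 2 (Y < V) on D(Y)={1,2,3,5} D(V)={3,4,5,6}: no change
So after constraint 2: D(Y)={1,2,3,5}, size = 4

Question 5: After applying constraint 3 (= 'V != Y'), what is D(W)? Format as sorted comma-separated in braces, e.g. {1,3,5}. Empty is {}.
Constraint 1 (W + Y = U) on D(W)={1,3,5} D(Y)={1,2,3,4,5,6} D(U)={2,3,6}: Y {1,2,3,4,5,6}->{1,2,3,5}
Constraint 2 (Y < V) on D(Y)={1,2,3,5} D(V)={3,4,5,6}: no change
Constraint 3 (V != Y) on D(V)={3,4,5,6} D(Y)={1,2,3,5}: no change
So after constraint 3: D(W) = {1,3,5}

Answer: {1,3,5}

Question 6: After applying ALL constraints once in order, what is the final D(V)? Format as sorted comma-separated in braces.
Answer: {3,4,5,6}

Derivation:
Constraint 1 (W + Y = U) on D(W)={1,3,5} D(Y)={1,2,3,4,5,6} D(U)={2,3,6}: Y {1,2,3,4,5,6}->{1,2,3,5}
Constraint 2 (Y < V) on D(Y)={1,2,3,5} D(V)={3,4,5,6}: no change
Constraint 3 (V != Y) on D(V)={3,4,5,6} D(Y)={1,2,3,5}: no change
So after all 3 constraints: D(V) = {3,4,5,6}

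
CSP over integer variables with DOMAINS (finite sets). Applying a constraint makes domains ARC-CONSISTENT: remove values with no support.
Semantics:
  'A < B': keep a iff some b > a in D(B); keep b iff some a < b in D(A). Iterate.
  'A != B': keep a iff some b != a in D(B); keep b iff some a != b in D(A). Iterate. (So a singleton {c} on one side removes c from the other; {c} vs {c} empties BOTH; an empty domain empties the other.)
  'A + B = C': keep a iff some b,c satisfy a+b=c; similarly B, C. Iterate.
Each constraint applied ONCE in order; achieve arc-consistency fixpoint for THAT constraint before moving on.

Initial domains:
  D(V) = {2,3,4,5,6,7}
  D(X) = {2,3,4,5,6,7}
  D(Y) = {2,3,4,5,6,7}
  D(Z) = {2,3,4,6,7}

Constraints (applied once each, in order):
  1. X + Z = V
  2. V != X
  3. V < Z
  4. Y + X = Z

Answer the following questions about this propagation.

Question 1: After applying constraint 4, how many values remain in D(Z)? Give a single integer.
Answer: 0

Derivation:
Constraint 1 (X + Z = V) on D(X)={2,3,4,5,6,7} D(Z)={2,3,4,6,7} D(V)={2,3,4,5,6,7}: X {2,3,4,5,6,7}->{2,3,4,5}; Z {2,3,4,6,7}->{2,3,4}; V {2,3,4,5,6,7}->{4,5,6,7}
Constraint 2 (V != X) on D(V)={4,5,6,7} D(X)={2,3,4,5}: no change
Constraint 3 (V < Z) on D(V)={4,5,6,7} D(Z)={2,3,4}: V {4,5,6,7}->{}; Z {2,3,4}->{}
Constraint 4 (Y + X = Z) on D(Y)={2,3,4,5,6,7} D(X)={2,3,4,5} D(Z)={}: Y {2,3,4,5,6,7}->{}; X {2,3,4,5}->{}
So after constraint 4: D(Z)={}, size = 0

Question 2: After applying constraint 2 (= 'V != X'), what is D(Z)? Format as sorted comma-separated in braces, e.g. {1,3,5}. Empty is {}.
Answer: {2,3,4}

Derivation:
Constraint 1 (X + Z = V) on D(X)={2,3,4,5,6,7} D(Z)={2,3,4,6,7} D(V)={2,3,4,5,6,7}: X {2,3,4,5,6,7}->{2,3,4,5}; Z {2,3,4,6,7}->{2,3,4}; V {2,3,4,5,6,7}->{4,5,6,7}
Constraint 2 (V != X) on D(V)={4,5,6,7} D(X)={2,3,4,5}: no change
So after constraint 2: D(Z) = {2,3,4}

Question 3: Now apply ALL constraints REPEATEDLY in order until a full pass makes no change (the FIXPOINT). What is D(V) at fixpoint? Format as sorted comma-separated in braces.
Answer: {}

Derivation:
pass 0 (initial): D(V)={2,3,4,5,6,7}
pass 1: V {2,3,4,5,6,7}->{}; X {2,3,4,5,6,7}->{}; Y {2,3,4,5,6,7}->{}; Z {2,3,4,6,7}->{}
pass 2: no change
Fixpoint after 2 passes: D(V) = {}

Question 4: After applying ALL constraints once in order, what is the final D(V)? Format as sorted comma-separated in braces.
Constraint 1 (X + Z = V) on D(X)={2,3,4,5,6,7} D(Z)={2,3,4,6,7} D(V)={2,3,4,5,6,7}: X {2,3,4,5,6,7}->{2,3,4,5}; Z {2,3,4,6,7}->{2,3,4}; V {2,3,4,5,6,7}->{4,5,6,7}
Constraint 2 (V != X) on D(V)={4,5,6,7} D(X)={2,3,4,5}: no change
Constraint 3 (V < Z) on D(V)={4,5,6,7} D(Z)={2,3,4}: V {4,5,6,7}->{}; Z {2,3,4}->{}
Constraint 4 (Y + X = Z) on D(Y)={2,3,4,5,6,7} D(X)={2,3,4,5} D(Z)={}: Y {2,3,4,5,6,7}->{}; X {2,3,4,5}->{}
So after all 4 constraints: D(V) = {}

Answer: {}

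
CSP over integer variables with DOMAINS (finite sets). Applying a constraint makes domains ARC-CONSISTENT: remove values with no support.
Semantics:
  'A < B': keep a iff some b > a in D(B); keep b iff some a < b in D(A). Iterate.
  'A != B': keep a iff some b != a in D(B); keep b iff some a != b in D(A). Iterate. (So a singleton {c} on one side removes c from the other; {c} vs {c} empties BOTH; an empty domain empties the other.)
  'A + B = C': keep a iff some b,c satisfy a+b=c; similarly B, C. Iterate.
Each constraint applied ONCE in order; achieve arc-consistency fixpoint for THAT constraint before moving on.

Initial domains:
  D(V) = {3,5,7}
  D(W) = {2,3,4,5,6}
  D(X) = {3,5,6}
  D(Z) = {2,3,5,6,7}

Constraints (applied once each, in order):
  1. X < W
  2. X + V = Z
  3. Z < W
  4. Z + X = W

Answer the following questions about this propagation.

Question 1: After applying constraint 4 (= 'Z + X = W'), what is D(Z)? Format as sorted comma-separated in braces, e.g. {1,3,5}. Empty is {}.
Constraint 1 (X < W) on D(X)={3,5,6} D(W)={2,3,4,5,6}: X {3,5,6}->{3,5}; W {2,3,4,5,6}->{4,5,6}
Constraint 2 (X + V = Z) on D(X)={3,5} D(V)={3,5,7} D(Z)={2,3,5,6,7}: X {3,5}->{3}; V {3,5,7}->{3}; Z {2,3,5,6,7}->{6}
Constraint 3 (Z < W) on D(Z)={6} D(W)={4,5,6}: Z {6}->{}; W {4,5,6}->{}
Constraint 4 (Z + X = W) on D(Z)={} D(X)={3} D(W)={}: X {3}->{}
So after constraint 4: D(Z) = {}

Answer: {}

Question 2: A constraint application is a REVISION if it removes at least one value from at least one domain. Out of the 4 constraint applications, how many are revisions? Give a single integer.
Answer: 4

Derivation:
Constraint 1 (X < W) on D(X)={3,5,6} D(W)={2,3,4,5,6}: X {3,5,6}->{3,5}; W {2,3,4,5,6}->{4,5,6} => REVISION
Constraint 2 (X + V = Z) on D(X)={3,5} D(V)={3,5,7} D(Z)={2,3,5,6,7}: X {3,5}->{3}; V {3,5,7}->{3}; Z {2,3,5,6,7}->{6} => REVISION
Constraint 3 (Z < W) on D(Z)={6} D(W)={4,5,6}: Z {6}->{}; W {4,5,6}->{} => REVISION
Constraint 4 (Z + X = W) on D(Z)={} D(X)={3} D(W)={}: X {3}->{} => REVISION
Total revisions = 4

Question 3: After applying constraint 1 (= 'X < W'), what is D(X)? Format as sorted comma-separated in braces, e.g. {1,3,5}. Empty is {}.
Constraint 1 (X < W) on D(X)={3,5,6} D(W)={2,3,4,5,6}: X {3,5,6}->{3,5}; W {2,3,4,5,6}->{4,5,6}
So after constraint 1: D(X) = {3,5}

Answer: {3,5}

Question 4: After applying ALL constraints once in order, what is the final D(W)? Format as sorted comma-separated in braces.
Constraint 1 (X < W) on D(X)={3,5,6} D(W)={2,3,4,5,6}: X {3,5,6}->{3,5}; W {2,3,4,5,6}->{4,5,6}
Constraint 2 (X + V = Z) on D(X)={3,5} D(V)={3,5,7} D(Z)={2,3,5,6,7}: X {3,5}->{3}; V {3,5,7}->{3}; Z {2,3,5,6,7}->{6}
Constraint 3 (Z < W) on D(Z)={6} D(W)={4,5,6}: Z {6}->{}; W {4,5,6}->{}
Constraint 4 (Z + X = W) on D(Z)={} D(X)={3} D(W)={}: X {3}->{}
So after all 4 constraints: D(W) = {}

Answer: {}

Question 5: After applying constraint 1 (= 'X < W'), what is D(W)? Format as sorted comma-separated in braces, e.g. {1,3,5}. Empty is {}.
Constraint 1 (X < W) on D(X)={3,5,6} D(W)={2,3,4,5,6}: X {3,5,6}->{3,5}; W {2,3,4,5,6}->{4,5,6}
So after constraint 1: D(W) = {4,5,6}

Answer: {4,5,6}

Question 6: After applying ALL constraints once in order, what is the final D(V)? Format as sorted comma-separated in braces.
Constraint 1 (X < W) on D(X)={3,5,6} D(W)={2,3,4,5,6}: X {3,5,6}->{3,5}; W {2,3,4,5,6}->{4,5,6}
Constraint 2 (X + V = Z) on D(X)={3,5} D(V)={3,5,7} D(Z)={2,3,5,6,7}: X {3,5}->{3}; V {3,5,7}->{3}; Z {2,3,5,6,7}->{6}
Constraint 3 (Z < W) on D(Z)={6} D(W)={4,5,6}: Z {6}->{}; W {4,5,6}->{}
Constraint 4 (Z + X = W) on D(Z)={} D(X)={3} D(W)={}: X {3}->{}
So after all 4 constraints: D(V) = {3}

Answer: {3}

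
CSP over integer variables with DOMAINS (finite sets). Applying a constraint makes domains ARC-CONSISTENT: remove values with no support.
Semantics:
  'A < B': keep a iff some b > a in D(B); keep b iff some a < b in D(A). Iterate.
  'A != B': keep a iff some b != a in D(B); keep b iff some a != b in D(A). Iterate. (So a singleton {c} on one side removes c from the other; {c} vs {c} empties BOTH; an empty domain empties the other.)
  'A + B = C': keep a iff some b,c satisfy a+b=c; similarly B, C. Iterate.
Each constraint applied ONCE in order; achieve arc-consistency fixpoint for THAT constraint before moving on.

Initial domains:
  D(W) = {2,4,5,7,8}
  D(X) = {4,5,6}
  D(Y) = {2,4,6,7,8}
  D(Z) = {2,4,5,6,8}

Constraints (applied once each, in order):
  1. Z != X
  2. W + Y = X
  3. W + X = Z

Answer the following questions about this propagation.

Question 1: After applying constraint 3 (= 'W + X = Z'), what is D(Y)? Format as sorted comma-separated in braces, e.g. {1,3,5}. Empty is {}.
Constraint 1 (Z != X) on D(Z)={2,4,5,6,8} D(X)={4,5,6}: no change
Constraint 2 (W + Y = X) on D(W)={2,4,5,7,8} D(Y)={2,4,6,7,8} D(X)={4,5,6}: W {2,4,5,7,8}->{2,4}; Y {2,4,6,7,8}->{2,4}; X {4,5,6}->{4,6}
Constraint 3 (W + X = Z) on D(W)={2,4} D(X)={4,6} D(Z)={2,4,5,6,8}: Z {2,4,5,6,8}->{6,8}
So after constraint 3: D(Y) = {2,4}

Answer: {2,4}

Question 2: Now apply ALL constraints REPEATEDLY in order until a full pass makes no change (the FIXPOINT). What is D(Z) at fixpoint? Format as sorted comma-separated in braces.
Answer: {6,8}

Derivation:
pass 0 (initial): D(Z)={2,4,5,6,8}
pass 1: W {2,4,5,7,8}->{2,4}; X {4,5,6}->{4,6}; Y {2,4,6,7,8}->{2,4}; Z {2,4,5,6,8}->{6,8}
pass 2: no change
Fixpoint after 2 passes: D(Z) = {6,8}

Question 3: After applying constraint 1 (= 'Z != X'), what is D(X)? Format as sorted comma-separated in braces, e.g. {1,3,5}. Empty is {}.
Answer: {4,5,6}

Derivation:
Constraint 1 (Z != X) on D(Z)={2,4,5,6,8} D(X)={4,5,6}: no change
So after constraint 1: D(X) = {4,5,6}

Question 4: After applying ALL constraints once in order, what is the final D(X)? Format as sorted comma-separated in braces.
Constraint 1 (Z != X) on D(Z)={2,4,5,6,8} D(X)={4,5,6}: no change
Constraint 2 (W + Y = X) on D(W)={2,4,5,7,8} D(Y)={2,4,6,7,8} D(X)={4,5,6}: W {2,4,5,7,8}->{2,4}; Y {2,4,6,7,8}->{2,4}; X {4,5,6}->{4,6}
Constraint 3 (W + X = Z) on D(W)={2,4} D(X)={4,6} D(Z)={2,4,5,6,8}: Z {2,4,5,6,8}->{6,8}
So after all 3 constraints: D(X) = {4,6}

Answer: {4,6}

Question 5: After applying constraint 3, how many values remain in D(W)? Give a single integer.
Answer: 2

Derivation:
Constraint 1 (Z != X) on D(Z)={2,4,5,6,8} D(X)={4,5,6}: no change
Constraint 2 (W + Y = X) on D(W)={2,4,5,7,8} D(Y)={2,4,6,7,8} D(X)={4,5,6}: W {2,4,5,7,8}->{2,4}; Y {2,4,6,7,8}->{2,4}; X {4,5,6}->{4,6}
Constraint 3 (W + X = Z) on D(W)={2,4} D(X)={4,6} D(Z)={2,4,5,6,8}: Z {2,4,5,6,8}->{6,8}
So after constraint 3: D(W)={2,4}, size = 2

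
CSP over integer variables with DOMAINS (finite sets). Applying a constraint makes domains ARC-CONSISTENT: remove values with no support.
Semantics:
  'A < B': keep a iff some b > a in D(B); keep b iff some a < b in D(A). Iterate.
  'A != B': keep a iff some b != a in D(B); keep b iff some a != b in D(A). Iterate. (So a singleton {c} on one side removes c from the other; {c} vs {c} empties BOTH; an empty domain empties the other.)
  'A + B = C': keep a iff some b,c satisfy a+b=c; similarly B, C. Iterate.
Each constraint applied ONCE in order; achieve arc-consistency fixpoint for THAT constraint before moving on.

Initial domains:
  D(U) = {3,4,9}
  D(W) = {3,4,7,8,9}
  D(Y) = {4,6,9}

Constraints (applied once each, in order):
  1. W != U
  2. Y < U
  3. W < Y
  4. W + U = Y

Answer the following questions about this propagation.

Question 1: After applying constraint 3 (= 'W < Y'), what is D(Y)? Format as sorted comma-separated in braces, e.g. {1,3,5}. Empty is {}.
Constraint 1 (W != U) on D(W)={3,4,7,8,9} D(U)={3,4,9}: no change
Constraint 2 (Y < U) on D(Y)={4,6,9} D(U)={3,4,9}: Y {4,6,9}->{4,6}; U {3,4,9}->{9}
Constraint 3 (W < Y) on D(W)={3,4,7,8,9} D(Y)={4,6}: W {3,4,7,8,9}->{3,4}
So after constraint 3: D(Y) = {4,6}

Answer: {4,6}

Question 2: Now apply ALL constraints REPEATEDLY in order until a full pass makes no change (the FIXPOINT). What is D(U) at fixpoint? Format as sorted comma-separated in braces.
Answer: {}

Derivation:
pass 0 (initial): D(U)={3,4,9}
pass 1: U {3,4,9}->{}; W {3,4,7,8,9}->{}; Y {4,6,9}->{}
pass 2: no change
Fixpoint after 2 passes: D(U) = {}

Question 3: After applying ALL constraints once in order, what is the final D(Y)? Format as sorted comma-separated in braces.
Answer: {}

Derivation:
Constraint 1 (W != U) on D(W)={3,4,7,8,9} D(U)={3,4,9}: no change
Constraint 2 (Y < U) on D(Y)={4,6,9} D(U)={3,4,9}: Y {4,6,9}->{4,6}; U {3,4,9}->{9}
Constraint 3 (W < Y) on D(W)={3,4,7,8,9} D(Y)={4,6}: W {3,4,7,8,9}->{3,4}
Constraint 4 (W + U = Y) on D(W)={3,4} D(U)={9} D(Y)={4,6}: W {3,4}->{}; U {9}->{}; Y {4,6}->{}
So after all 4 constraints: D(Y) = {}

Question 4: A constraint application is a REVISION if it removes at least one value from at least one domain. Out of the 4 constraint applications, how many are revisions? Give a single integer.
Constraint 1 (W != U) on D(W)={3,4,7,8,9} D(U)={3,4,9}: no change => not a revision
Constraint 2 (Y < U) on D(Y)={4,6,9} D(U)={3,4,9}: Y {4,6,9}->{4,6}; U {3,4,9}->{9} => REVISION
Constraint 3 (W < Y) on D(W)={3,4,7,8,9} D(Y)={4,6}: W {3,4,7,8,9}->{3,4} => REVISION
Constraint 4 (W + U = Y) on D(W)={3,4} D(U)={9} D(Y)={4,6}: W {3,4}->{}; U {9}->{}; Y {4,6}->{} => REVISION
Total revisions = 3

Answer: 3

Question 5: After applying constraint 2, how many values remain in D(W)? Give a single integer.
Constraint 1 (W != U) on D(W)={3,4,7,8,9} D(U)={3,4,9}: no change
Constraint 2 (Y < U) on D(Y)={4,6,9} D(U)={3,4,9}: Y {4,6,9}->{4,6}; U {3,4,9}->{9}
So after constraint 2: D(W)={3,4,7,8,9}, size = 5

Answer: 5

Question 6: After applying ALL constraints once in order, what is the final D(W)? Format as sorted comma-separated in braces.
Constraint 1 (W != U) on D(W)={3,4,7,8,9} D(U)={3,4,9}: no change
Constraint 2 (Y < U) on D(Y)={4,6,9} D(U)={3,4,9}: Y {4,6,9}->{4,6}; U {3,4,9}->{9}
Constraint 3 (W < Y) on D(W)={3,4,7,8,9} D(Y)={4,6}: W {3,4,7,8,9}->{3,4}
Constraint 4 (W + U = Y) on D(W)={3,4} D(U)={9} D(Y)={4,6}: W {3,4}->{}; U {9}->{}; Y {4,6}->{}
So after all 4 constraints: D(W) = {}

Answer: {}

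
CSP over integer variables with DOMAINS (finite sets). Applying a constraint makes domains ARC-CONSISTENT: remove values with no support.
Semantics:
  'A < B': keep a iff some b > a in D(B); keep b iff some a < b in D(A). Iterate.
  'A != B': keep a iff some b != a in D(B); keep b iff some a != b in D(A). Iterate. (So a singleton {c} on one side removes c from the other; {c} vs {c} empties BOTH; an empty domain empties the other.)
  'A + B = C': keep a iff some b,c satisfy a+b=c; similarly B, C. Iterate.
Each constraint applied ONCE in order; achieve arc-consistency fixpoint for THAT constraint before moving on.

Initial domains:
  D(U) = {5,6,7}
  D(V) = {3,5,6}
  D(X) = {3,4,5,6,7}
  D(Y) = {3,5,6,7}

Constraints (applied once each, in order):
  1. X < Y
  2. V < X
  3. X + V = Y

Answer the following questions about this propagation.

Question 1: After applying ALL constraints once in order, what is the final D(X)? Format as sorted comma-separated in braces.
Constraint 1 (X < Y) on D(X)={3,4,5,6,7} D(Y)={3,5,6,7}: X {3,4,5,6,7}->{3,4,5,6}; Y {3,5,6,7}->{5,6,7}
Constraint 2 (V < X) on D(V)={3,5,6} D(X)={3,4,5,6}: V {3,5,6}->{3,5}; X {3,4,5,6}->{4,5,6}
Constraint 3 (X + V = Y) on D(X)={4,5,6} D(V)={3,5} D(Y)={5,6,7}: X {4,5,6}->{4}; V {3,5}->{3}; Y {5,6,7}->{7}
So after all 3 constraints: D(X) = {4}

Answer: {4}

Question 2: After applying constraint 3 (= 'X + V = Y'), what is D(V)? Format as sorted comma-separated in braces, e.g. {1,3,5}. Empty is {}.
Answer: {3}

Derivation:
Constraint 1 (X < Y) on D(X)={3,4,5,6,7} D(Y)={3,5,6,7}: X {3,4,5,6,7}->{3,4,5,6}; Y {3,5,6,7}->{5,6,7}
Constraint 2 (V < X) on D(V)={3,5,6} D(X)={3,4,5,6}: V {3,5,6}->{3,5}; X {3,4,5,6}->{4,5,6}
Constraint 3 (X + V = Y) on D(X)={4,5,6} D(V)={3,5} D(Y)={5,6,7}: X {4,5,6}->{4}; V {3,5}->{3}; Y {5,6,7}->{7}
So after constraint 3: D(V) = {3}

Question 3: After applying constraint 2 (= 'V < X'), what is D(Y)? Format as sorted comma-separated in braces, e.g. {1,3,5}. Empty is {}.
Constraint 1 (X < Y) on D(X)={3,4,5,6,7} D(Y)={3,5,6,7}: X {3,4,5,6,7}->{3,4,5,6}; Y {3,5,6,7}->{5,6,7}
Constraint 2 (V < X) on D(V)={3,5,6} D(X)={3,4,5,6}: V {3,5,6}->{3,5}; X {3,4,5,6}->{4,5,6}
So after constraint 2: D(Y) = {5,6,7}

Answer: {5,6,7}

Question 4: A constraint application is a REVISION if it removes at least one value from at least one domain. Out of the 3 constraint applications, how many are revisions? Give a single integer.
Answer: 3

Derivation:
Constraint 1 (X < Y) on D(X)={3,4,5,6,7} D(Y)={3,5,6,7}: X {3,4,5,6,7}->{3,4,5,6}; Y {3,5,6,7}->{5,6,7} => REVISION
Constraint 2 (V < X) on D(V)={3,5,6} D(X)={3,4,5,6}: V {3,5,6}->{3,5}; X {3,4,5,6}->{4,5,6} => REVISION
Constraint 3 (X + V = Y) on D(X)={4,5,6} D(V)={3,5} D(Y)={5,6,7}: X {4,5,6}->{4}; V {3,5}->{3}; Y {5,6,7}->{7} => REVISION
Total revisions = 3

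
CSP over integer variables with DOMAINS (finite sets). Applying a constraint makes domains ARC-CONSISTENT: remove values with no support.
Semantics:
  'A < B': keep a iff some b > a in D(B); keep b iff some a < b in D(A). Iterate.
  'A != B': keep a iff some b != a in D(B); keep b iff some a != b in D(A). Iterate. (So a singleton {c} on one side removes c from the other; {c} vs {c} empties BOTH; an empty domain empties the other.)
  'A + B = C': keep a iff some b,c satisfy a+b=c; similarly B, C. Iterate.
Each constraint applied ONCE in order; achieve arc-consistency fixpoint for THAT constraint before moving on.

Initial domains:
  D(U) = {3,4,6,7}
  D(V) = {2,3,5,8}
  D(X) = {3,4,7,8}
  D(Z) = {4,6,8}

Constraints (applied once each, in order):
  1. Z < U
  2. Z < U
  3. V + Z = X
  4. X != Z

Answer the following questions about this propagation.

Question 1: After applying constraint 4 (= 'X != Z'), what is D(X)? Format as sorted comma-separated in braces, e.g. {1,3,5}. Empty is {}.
Constraint 1 (Z < U) on D(Z)={4,6,8} D(U)={3,4,6,7}: Z {4,6,8}->{4,6}; U {3,4,6,7}->{6,7}
Constraint 2 (Z < U) on D(Z)={4,6} D(U)={6,7}: no change
Constraint 3 (V + Z = X) on D(V)={2,3,5,8} D(Z)={4,6} D(X)={3,4,7,8}: V {2,3,5,8}->{2,3}; X {3,4,7,8}->{7,8}
Constraint 4 (X != Z) on D(X)={7,8} D(Z)={4,6}: no change
So after constraint 4: D(X) = {7,8}

Answer: {7,8}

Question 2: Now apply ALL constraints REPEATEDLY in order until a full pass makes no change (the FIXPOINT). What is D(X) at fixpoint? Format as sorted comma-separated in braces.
pass 0 (initial): D(X)={3,4,7,8}
pass 1: U {3,4,6,7}->{6,7}; V {2,3,5,8}->{2,3}; X {3,4,7,8}->{7,8}; Z {4,6,8}->{4,6}
pass 2: no change
Fixpoint after 2 passes: D(X) = {7,8}

Answer: {7,8}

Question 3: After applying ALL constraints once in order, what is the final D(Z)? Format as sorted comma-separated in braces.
Constraint 1 (Z < U) on D(Z)={4,6,8} D(U)={3,4,6,7}: Z {4,6,8}->{4,6}; U {3,4,6,7}->{6,7}
Constraint 2 (Z < U) on D(Z)={4,6} D(U)={6,7}: no change
Constraint 3 (V + Z = X) on D(V)={2,3,5,8} D(Z)={4,6} D(X)={3,4,7,8}: V {2,3,5,8}->{2,3}; X {3,4,7,8}->{7,8}
Constraint 4 (X != Z) on D(X)={7,8} D(Z)={4,6}: no change
So after all 4 constraints: D(Z) = {4,6}

Answer: {4,6}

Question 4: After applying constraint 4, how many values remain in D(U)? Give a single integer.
Answer: 2

Derivation:
Constraint 1 (Z < U) on D(Z)={4,6,8} D(U)={3,4,6,7}: Z {4,6,8}->{4,6}; U {3,4,6,7}->{6,7}
Constraint 2 (Z < U) on D(Z)={4,6} D(U)={6,7}: no change
Constraint 3 (V + Z = X) on D(V)={2,3,5,8} D(Z)={4,6} D(X)={3,4,7,8}: V {2,3,5,8}->{2,3}; X {3,4,7,8}->{7,8}
Constraint 4 (X != Z) on D(X)={7,8} D(Z)={4,6}: no change
So after constraint 4: D(U)={6,7}, size = 2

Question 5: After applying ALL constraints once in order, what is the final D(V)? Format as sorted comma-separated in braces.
Answer: {2,3}

Derivation:
Constraint 1 (Z < U) on D(Z)={4,6,8} D(U)={3,4,6,7}: Z {4,6,8}->{4,6}; U {3,4,6,7}->{6,7}
Constraint 2 (Z < U) on D(Z)={4,6} D(U)={6,7}: no change
Constraint 3 (V + Z = X) on D(V)={2,3,5,8} D(Z)={4,6} D(X)={3,4,7,8}: V {2,3,5,8}->{2,3}; X {3,4,7,8}->{7,8}
Constraint 4 (X != Z) on D(X)={7,8} D(Z)={4,6}: no change
So after all 4 constraints: D(V) = {2,3}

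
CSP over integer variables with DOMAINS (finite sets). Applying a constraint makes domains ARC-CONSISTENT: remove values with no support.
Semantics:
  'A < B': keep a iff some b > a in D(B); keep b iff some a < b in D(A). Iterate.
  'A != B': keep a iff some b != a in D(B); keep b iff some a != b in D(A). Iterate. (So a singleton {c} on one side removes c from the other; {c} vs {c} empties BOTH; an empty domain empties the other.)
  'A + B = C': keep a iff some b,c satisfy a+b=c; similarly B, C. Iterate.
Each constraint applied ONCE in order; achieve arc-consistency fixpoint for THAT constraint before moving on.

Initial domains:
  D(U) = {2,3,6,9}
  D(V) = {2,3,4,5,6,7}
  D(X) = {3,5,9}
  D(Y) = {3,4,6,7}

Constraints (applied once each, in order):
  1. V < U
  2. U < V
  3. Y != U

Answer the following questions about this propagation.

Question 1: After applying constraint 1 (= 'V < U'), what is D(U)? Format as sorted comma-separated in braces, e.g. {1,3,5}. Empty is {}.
Constraint 1 (V < U) on D(V)={2,3,4,5,6,7} D(U)={2,3,6,9}: U {2,3,6,9}->{3,6,9}
So after constraint 1: D(U) = {3,6,9}

Answer: {3,6,9}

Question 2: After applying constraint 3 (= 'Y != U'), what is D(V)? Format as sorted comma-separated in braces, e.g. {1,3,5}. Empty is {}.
Answer: {4,5,6,7}

Derivation:
Constraint 1 (V < U) on D(V)={2,3,4,5,6,7} D(U)={2,3,6,9}: U {2,3,6,9}->{3,6,9}
Constraint 2 (U < V) on D(U)={3,6,9} D(V)={2,3,4,5,6,7}: U {3,6,9}->{3,6}; V {2,3,4,5,6,7}->{4,5,6,7}
Constraint 3 (Y != U) on D(Y)={3,4,6,7} D(U)={3,6}: no change
So after constraint 3: D(V) = {4,5,6,7}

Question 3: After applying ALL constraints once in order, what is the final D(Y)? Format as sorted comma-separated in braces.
Answer: {3,4,6,7}

Derivation:
Constraint 1 (V < U) on D(V)={2,3,4,5,6,7} D(U)={2,3,6,9}: U {2,3,6,9}->{3,6,9}
Constraint 2 (U < V) on D(U)={3,6,9} D(V)={2,3,4,5,6,7}: U {3,6,9}->{3,6}; V {2,3,4,5,6,7}->{4,5,6,7}
Constraint 3 (Y != U) on D(Y)={3,4,6,7} D(U)={3,6}: no change
So after all 3 constraints: D(Y) = {3,4,6,7}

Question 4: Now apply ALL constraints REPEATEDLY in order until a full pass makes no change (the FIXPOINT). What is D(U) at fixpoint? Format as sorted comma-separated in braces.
pass 0 (initial): D(U)={2,3,6,9}
pass 1: U {2,3,6,9}->{3,6}; V {2,3,4,5,6,7}->{4,5,6,7}
pass 2: U {3,6}->{}; V {4,5,6,7}->{}; Y {3,4,6,7}->{}
pass 3: no change
Fixpoint after 3 passes: D(U) = {}

Answer: {}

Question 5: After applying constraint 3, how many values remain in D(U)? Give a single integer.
Answer: 2

Derivation:
Constraint 1 (V < U) on D(V)={2,3,4,5,6,7} D(U)={2,3,6,9}: U {2,3,6,9}->{3,6,9}
Constraint 2 (U < V) on D(U)={3,6,9} D(V)={2,3,4,5,6,7}: U {3,6,9}->{3,6}; V {2,3,4,5,6,7}->{4,5,6,7}
Constraint 3 (Y != U) on D(Y)={3,4,6,7} D(U)={3,6}: no change
So after constraint 3: D(U)={3,6}, size = 2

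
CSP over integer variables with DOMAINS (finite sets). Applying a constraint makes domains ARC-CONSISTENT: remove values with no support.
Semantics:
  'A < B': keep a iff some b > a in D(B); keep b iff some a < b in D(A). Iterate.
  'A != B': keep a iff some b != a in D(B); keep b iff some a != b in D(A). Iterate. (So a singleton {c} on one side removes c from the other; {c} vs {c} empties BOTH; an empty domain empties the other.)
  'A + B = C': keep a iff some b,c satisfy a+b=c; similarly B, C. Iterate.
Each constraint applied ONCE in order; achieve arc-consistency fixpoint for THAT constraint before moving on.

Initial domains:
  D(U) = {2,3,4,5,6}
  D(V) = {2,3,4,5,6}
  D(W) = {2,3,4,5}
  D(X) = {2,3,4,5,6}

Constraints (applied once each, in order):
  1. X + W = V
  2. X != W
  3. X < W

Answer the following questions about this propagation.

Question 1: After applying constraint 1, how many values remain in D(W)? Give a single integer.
Constraint 1 (X + W = V) on D(X)={2,3,4,5,6} D(W)={2,3,4,5} D(V)={2,3,4,5,6}: X {2,3,4,5,6}->{2,3,4}; W {2,3,4,5}->{2,3,4}; V {2,3,4,5,6}->{4,5,6}
So after constraint 1: D(W)={2,3,4}, size = 3

Answer: 3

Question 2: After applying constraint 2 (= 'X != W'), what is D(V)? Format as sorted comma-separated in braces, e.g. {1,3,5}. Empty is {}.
Answer: {4,5,6}

Derivation:
Constraint 1 (X + W = V) on D(X)={2,3,4,5,6} D(W)={2,3,4,5} D(V)={2,3,4,5,6}: X {2,3,4,5,6}->{2,3,4}; W {2,3,4,5}->{2,3,4}; V {2,3,4,5,6}->{4,5,6}
Constraint 2 (X != W) on D(X)={2,3,4} D(W)={2,3,4}: no change
So after constraint 2: D(V) = {4,5,6}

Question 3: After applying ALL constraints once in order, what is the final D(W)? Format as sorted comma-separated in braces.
Answer: {3,4}

Derivation:
Constraint 1 (X + W = V) on D(X)={2,3,4,5,6} D(W)={2,3,4,5} D(V)={2,3,4,5,6}: X {2,3,4,5,6}->{2,3,4}; W {2,3,4,5}->{2,3,4}; V {2,3,4,5,6}->{4,5,6}
Constraint 2 (X != W) on D(X)={2,3,4} D(W)={2,3,4}: no change
Constraint 3 (X < W) on D(X)={2,3,4} D(W)={2,3,4}: X {2,3,4}->{2,3}; W {2,3,4}->{3,4}
So after all 3 constraints: D(W) = {3,4}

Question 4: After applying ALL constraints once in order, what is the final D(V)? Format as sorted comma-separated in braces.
Constraint 1 (X + W = V) on D(X)={2,3,4,5,6} D(W)={2,3,4,5} D(V)={2,3,4,5,6}: X {2,3,4,5,6}->{2,3,4}; W {2,3,4,5}->{2,3,4}; V {2,3,4,5,6}->{4,5,6}
Constraint 2 (X != W) on D(X)={2,3,4} D(W)={2,3,4}: no change
Constraint 3 (X < W) on D(X)={2,3,4} D(W)={2,3,4}: X {2,3,4}->{2,3}; W {2,3,4}->{3,4}
So after all 3 constraints: D(V) = {4,5,6}

Answer: {4,5,6}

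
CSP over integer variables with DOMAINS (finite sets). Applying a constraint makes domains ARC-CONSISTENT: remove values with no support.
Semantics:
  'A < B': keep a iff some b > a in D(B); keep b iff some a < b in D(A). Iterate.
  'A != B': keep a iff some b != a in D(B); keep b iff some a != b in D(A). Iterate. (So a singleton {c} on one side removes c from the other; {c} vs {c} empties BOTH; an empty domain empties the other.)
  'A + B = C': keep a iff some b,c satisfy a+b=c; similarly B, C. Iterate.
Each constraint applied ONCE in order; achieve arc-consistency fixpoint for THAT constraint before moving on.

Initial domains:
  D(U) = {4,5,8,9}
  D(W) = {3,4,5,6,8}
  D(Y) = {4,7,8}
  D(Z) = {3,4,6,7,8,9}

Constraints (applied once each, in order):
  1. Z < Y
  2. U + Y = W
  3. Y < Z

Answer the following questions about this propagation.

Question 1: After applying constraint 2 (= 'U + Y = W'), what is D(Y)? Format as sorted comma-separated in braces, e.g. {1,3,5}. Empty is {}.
Constraint 1 (Z < Y) on D(Z)={3,4,6,7,8,9} D(Y)={4,7,8}: Z {3,4,6,7,8,9}->{3,4,6,7}
Constraint 2 (U + Y = W) on D(U)={4,5,8,9} D(Y)={4,7,8} D(W)={3,4,5,6,8}: U {4,5,8,9}->{4}; Y {4,7,8}->{4}; W {3,4,5,6,8}->{8}
So after constraint 2: D(Y) = {4}

Answer: {4}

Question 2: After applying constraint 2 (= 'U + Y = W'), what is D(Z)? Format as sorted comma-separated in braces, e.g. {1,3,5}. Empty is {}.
Answer: {3,4,6,7}

Derivation:
Constraint 1 (Z < Y) on D(Z)={3,4,6,7,8,9} D(Y)={4,7,8}: Z {3,4,6,7,8,9}->{3,4,6,7}
Constraint 2 (U + Y = W) on D(U)={4,5,8,9} D(Y)={4,7,8} D(W)={3,4,5,6,8}: U {4,5,8,9}->{4}; Y {4,7,8}->{4}; W {3,4,5,6,8}->{8}
So after constraint 2: D(Z) = {3,4,6,7}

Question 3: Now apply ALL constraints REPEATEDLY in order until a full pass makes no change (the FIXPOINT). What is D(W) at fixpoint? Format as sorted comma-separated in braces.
pass 0 (initial): D(W)={3,4,5,6,8}
pass 1: U {4,5,8,9}->{4}; W {3,4,5,6,8}->{8}; Y {4,7,8}->{4}; Z {3,4,6,7,8,9}->{6,7}
pass 2: U {4}->{}; W {8}->{}; Y {4}->{}; Z {6,7}->{}
pass 3: no change
Fixpoint after 3 passes: D(W) = {}

Answer: {}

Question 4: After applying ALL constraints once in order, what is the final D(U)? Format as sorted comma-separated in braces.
Answer: {4}

Derivation:
Constraint 1 (Z < Y) on D(Z)={3,4,6,7,8,9} D(Y)={4,7,8}: Z {3,4,6,7,8,9}->{3,4,6,7}
Constraint 2 (U + Y = W) on D(U)={4,5,8,9} D(Y)={4,7,8} D(W)={3,4,5,6,8}: U {4,5,8,9}->{4}; Y {4,7,8}->{4}; W {3,4,5,6,8}->{8}
Constraint 3 (Y < Z) on D(Y)={4} D(Z)={3,4,6,7}: Z {3,4,6,7}->{6,7}
So after all 3 constraints: D(U) = {4}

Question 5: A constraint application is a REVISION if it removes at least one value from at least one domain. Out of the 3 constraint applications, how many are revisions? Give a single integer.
Constraint 1 (Z < Y) on D(Z)={3,4,6,7,8,9} D(Y)={4,7,8}: Z {3,4,6,7,8,9}->{3,4,6,7} => REVISION
Constraint 2 (U + Y = W) on D(U)={4,5,8,9} D(Y)={4,7,8} D(W)={3,4,5,6,8}: U {4,5,8,9}->{4}; Y {4,7,8}->{4}; W {3,4,5,6,8}->{8} => REVISION
Constraint 3 (Y < Z) on D(Y)={4} D(Z)={3,4,6,7}: Z {3,4,6,7}->{6,7} => REVISION
Total revisions = 3

Answer: 3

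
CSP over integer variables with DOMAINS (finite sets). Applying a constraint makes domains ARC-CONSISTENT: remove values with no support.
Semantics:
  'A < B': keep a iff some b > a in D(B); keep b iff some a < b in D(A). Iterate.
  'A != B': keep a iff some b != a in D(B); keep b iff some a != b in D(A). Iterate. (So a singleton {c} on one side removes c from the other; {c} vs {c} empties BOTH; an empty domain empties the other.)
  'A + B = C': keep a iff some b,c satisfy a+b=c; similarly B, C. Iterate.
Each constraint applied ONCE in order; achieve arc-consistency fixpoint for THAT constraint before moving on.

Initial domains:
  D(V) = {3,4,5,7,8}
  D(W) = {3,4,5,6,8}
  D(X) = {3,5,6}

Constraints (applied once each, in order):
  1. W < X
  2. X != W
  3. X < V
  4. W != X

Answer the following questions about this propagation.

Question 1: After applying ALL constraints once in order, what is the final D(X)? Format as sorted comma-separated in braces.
Answer: {5,6}

Derivation:
Constraint 1 (W < X) on D(W)={3,4,5,6,8} D(X)={3,5,6}: W {3,4,5,6,8}->{3,4,5}; X {3,5,6}->{5,6}
Constraint 2 (X != W) on D(X)={5,6} D(W)={3,4,5}: no change
Constraint 3 (X < V) on D(X)={5,6} D(V)={3,4,5,7,8}: V {3,4,5,7,8}->{7,8}
Constraint 4 (W != X) on D(W)={3,4,5} D(X)={5,6}: no change
So after all 4 constraints: D(X) = {5,6}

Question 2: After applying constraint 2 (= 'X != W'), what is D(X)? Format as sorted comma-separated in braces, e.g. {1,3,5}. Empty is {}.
Answer: {5,6}

Derivation:
Constraint 1 (W < X) on D(W)={3,4,5,6,8} D(X)={3,5,6}: W {3,4,5,6,8}->{3,4,5}; X {3,5,6}->{5,6}
Constraint 2 (X != W) on D(X)={5,6} D(W)={3,4,5}: no change
So after constraint 2: D(X) = {5,6}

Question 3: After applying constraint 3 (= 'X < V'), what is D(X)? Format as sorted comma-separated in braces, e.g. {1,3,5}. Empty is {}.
Constraint 1 (W < X) on D(W)={3,4,5,6,8} D(X)={3,5,6}: W {3,4,5,6,8}->{3,4,5}; X {3,5,6}->{5,6}
Constraint 2 (X != W) on D(X)={5,6} D(W)={3,4,5}: no change
Constraint 3 (X < V) on D(X)={5,6} D(V)={3,4,5,7,8}: V {3,4,5,7,8}->{7,8}
So after constraint 3: D(X) = {5,6}

Answer: {5,6}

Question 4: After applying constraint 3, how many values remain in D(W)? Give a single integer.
Constraint 1 (W < X) on D(W)={3,4,5,6,8} D(X)={3,5,6}: W {3,4,5,6,8}->{3,4,5}; X {3,5,6}->{5,6}
Constraint 2 (X != W) on D(X)={5,6} D(W)={3,4,5}: no change
Constraint 3 (X < V) on D(X)={5,6} D(V)={3,4,5,7,8}: V {3,4,5,7,8}->{7,8}
So after constraint 3: D(W)={3,4,5}, size = 3

Answer: 3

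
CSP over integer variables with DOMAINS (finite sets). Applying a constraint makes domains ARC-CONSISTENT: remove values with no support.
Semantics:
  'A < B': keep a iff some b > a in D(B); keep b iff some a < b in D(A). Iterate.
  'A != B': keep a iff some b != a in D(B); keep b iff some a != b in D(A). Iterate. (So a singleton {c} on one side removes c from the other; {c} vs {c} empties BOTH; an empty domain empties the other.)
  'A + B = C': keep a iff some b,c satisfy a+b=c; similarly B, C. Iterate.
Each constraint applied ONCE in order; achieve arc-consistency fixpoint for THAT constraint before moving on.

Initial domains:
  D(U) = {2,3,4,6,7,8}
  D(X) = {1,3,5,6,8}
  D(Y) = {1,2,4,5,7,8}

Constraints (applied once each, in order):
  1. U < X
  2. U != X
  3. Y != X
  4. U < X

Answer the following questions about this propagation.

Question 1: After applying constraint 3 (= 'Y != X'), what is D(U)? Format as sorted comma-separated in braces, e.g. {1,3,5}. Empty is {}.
Constraint 1 (U < X) on D(U)={2,3,4,6,7,8} D(X)={1,3,5,6,8}: U {2,3,4,6,7,8}->{2,3,4,6,7}; X {1,3,5,6,8}->{3,5,6,8}
Constraint 2 (U != X) on D(U)={2,3,4,6,7} D(X)={3,5,6,8}: no change
Constraint 3 (Y != X) on D(Y)={1,2,4,5,7,8} D(X)={3,5,6,8}: no change
So after constraint 3: D(U) = {2,3,4,6,7}

Answer: {2,3,4,6,7}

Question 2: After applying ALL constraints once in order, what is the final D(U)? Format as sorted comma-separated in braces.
Constraint 1 (U < X) on D(U)={2,3,4,6,7,8} D(X)={1,3,5,6,8}: U {2,3,4,6,7,8}->{2,3,4,6,7}; X {1,3,5,6,8}->{3,5,6,8}
Constraint 2 (U != X) on D(U)={2,3,4,6,7} D(X)={3,5,6,8}: no change
Constraint 3 (Y != X) on D(Y)={1,2,4,5,7,8} D(X)={3,5,6,8}: no change
Constraint 4 (U < X) on D(U)={2,3,4,6,7} D(X)={3,5,6,8}: no change
So after all 4 constraints: D(U) = {2,3,4,6,7}

Answer: {2,3,4,6,7}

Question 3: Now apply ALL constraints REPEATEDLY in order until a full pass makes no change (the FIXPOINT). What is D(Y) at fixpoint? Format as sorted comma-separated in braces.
Answer: {1,2,4,5,7,8}

Derivation:
pass 0 (initial): D(Y)={1,2,4,5,7,8}
pass 1: U {2,3,4,6,7,8}->{2,3,4,6,7}; X {1,3,5,6,8}->{3,5,6,8}
pass 2: no change
Fixpoint after 2 passes: D(Y) = {1,2,4,5,7,8}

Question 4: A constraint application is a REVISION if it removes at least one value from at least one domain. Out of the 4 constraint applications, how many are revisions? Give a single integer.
Answer: 1

Derivation:
Constraint 1 (U < X) on D(U)={2,3,4,6,7,8} D(X)={1,3,5,6,8}: U {2,3,4,6,7,8}->{2,3,4,6,7}; X {1,3,5,6,8}->{3,5,6,8} => REVISION
Constraint 2 (U != X) on D(U)={2,3,4,6,7} D(X)={3,5,6,8}: no change => not a revision
Constraint 3 (Y != X) on D(Y)={1,2,4,5,7,8} D(X)={3,5,6,8}: no change => not a revision
Constraint 4 (U < X) on D(U)={2,3,4,6,7} D(X)={3,5,6,8}: no change => not a revision
Total revisions = 1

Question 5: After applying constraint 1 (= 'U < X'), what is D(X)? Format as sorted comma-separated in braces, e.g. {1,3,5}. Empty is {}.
Answer: {3,5,6,8}

Derivation:
Constraint 1 (U < X) on D(U)={2,3,4,6,7,8} D(X)={1,3,5,6,8}: U {2,3,4,6,7,8}->{2,3,4,6,7}; X {1,3,5,6,8}->{3,5,6,8}
So after constraint 1: D(X) = {3,5,6,8}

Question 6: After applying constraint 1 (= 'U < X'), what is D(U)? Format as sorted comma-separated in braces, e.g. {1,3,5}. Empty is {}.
Constraint 1 (U < X) on D(U)={2,3,4,6,7,8} D(X)={1,3,5,6,8}: U {2,3,4,6,7,8}->{2,3,4,6,7}; X {1,3,5,6,8}->{3,5,6,8}
So after constraint 1: D(U) = {2,3,4,6,7}

Answer: {2,3,4,6,7}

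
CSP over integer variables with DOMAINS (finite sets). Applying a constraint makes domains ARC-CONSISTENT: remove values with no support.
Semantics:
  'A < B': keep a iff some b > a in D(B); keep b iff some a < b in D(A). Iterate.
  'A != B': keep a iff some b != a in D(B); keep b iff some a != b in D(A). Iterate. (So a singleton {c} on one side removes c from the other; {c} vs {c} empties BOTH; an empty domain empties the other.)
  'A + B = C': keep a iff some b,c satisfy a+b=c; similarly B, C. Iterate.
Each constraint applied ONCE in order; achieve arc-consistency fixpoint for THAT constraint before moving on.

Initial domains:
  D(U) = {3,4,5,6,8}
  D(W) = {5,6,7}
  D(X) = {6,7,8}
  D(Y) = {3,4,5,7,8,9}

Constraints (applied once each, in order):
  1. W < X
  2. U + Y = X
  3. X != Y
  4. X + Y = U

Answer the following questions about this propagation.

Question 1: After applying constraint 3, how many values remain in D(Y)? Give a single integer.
Answer: 3

Derivation:
Constraint 1 (W < X) on D(W)={5,6,7} D(X)={6,7,8}: no change
Constraint 2 (U + Y = X) on D(U)={3,4,5,6,8} D(Y)={3,4,5,7,8,9} D(X)={6,7,8}: U {3,4,5,6,8}->{3,4,5}; Y {3,4,5,7,8,9}->{3,4,5}
Constraint 3 (X != Y) on D(X)={6,7,8} D(Y)={3,4,5}: no change
So after constraint 3: D(Y)={3,4,5}, size = 3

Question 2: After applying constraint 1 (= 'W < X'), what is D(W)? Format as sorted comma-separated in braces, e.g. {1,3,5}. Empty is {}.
Constraint 1 (W < X) on D(W)={5,6,7} D(X)={6,7,8}: no change
So after constraint 1: D(W) = {5,6,7}

Answer: {5,6,7}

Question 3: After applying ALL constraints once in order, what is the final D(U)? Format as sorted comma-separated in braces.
Answer: {}

Derivation:
Constraint 1 (W < X) on D(W)={5,6,7} D(X)={6,7,8}: no change
Constraint 2 (U + Y = X) on D(U)={3,4,5,6,8} D(Y)={3,4,5,7,8,9} D(X)={6,7,8}: U {3,4,5,6,8}->{3,4,5}; Y {3,4,5,7,8,9}->{3,4,5}
Constraint 3 (X != Y) on D(X)={6,7,8} D(Y)={3,4,5}: no change
Constraint 4 (X + Y = U) on D(X)={6,7,8} D(Y)={3,4,5} D(U)={3,4,5}: X {6,7,8}->{}; Y {3,4,5}->{}; U {3,4,5}->{}
So after all 4 constraints: D(U) = {}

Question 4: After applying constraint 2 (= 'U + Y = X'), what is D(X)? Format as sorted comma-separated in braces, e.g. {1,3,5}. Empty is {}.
Constraint 1 (W < X) on D(W)={5,6,7} D(X)={6,7,8}: no change
Constraint 2 (U + Y = X) on D(U)={3,4,5,6,8} D(Y)={3,4,5,7,8,9} D(X)={6,7,8}: U {3,4,5,6,8}->{3,4,5}; Y {3,4,5,7,8,9}->{3,4,5}
So after constraint 2: D(X) = {6,7,8}

Answer: {6,7,8}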